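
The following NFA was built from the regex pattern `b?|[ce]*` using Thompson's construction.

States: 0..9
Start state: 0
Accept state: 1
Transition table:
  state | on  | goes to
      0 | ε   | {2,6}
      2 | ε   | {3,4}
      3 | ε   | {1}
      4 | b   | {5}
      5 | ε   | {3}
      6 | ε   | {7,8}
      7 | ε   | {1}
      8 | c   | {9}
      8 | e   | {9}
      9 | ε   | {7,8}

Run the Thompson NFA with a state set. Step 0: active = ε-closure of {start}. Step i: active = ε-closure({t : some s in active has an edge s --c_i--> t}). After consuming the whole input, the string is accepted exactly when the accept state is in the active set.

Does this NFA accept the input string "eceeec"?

Answer: ACCEPT

Trace:
S₀ = ε-closure({0}) = {0,1,2,3,4,6,7,8}
'e' @ 1: {1,7,8,9}  [accepting]
'c' @ 2: {1,7,8,9}  [accepting]
'e' @ 3: {1,7,8,9}  [accepting]
'e' @ 4: {1,7,8,9}  [accepting]
'e' @ 5: {1,7,8,9}  [accepting]
'c' @ 6: {1,7,8,9}  [accepting]
after full input: {1,7,8,9}  (accept=1 in)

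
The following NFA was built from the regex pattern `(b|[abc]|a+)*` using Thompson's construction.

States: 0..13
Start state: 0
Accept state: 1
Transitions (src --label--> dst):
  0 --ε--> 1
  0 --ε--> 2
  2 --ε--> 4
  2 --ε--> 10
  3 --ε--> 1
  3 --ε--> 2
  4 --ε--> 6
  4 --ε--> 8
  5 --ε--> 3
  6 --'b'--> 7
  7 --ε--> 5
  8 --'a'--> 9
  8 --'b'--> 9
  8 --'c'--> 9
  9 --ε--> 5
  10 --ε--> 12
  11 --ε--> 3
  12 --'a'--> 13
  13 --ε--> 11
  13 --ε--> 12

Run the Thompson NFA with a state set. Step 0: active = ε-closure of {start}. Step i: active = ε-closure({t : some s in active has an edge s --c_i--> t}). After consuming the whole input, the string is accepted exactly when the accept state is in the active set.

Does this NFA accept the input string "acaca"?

S₀ = ε-closure({0}) = {0,1,2,4,6,8,10,12}
'a' @ 1: {1,2,3,4,5,6,8,9,10,11,12,13}  ✓accept
'c' @ 2: {1,2,3,4,5,6,8,9,10,12}  ✓accept
'a' @ 3: {1,2,3,4,5,6,8,9,10,11,12,13}  ✓accept
'c' @ 4: {1,2,3,4,5,6,8,9,10,12}  ✓accept
'a' @ 5: {1,2,3,4,5,6,8,9,10,11,12,13}  ✓accept
final: {1,2,3,4,5,6,8,9,10,11,12,13}; accept 1 in set

Answer: ACCEPT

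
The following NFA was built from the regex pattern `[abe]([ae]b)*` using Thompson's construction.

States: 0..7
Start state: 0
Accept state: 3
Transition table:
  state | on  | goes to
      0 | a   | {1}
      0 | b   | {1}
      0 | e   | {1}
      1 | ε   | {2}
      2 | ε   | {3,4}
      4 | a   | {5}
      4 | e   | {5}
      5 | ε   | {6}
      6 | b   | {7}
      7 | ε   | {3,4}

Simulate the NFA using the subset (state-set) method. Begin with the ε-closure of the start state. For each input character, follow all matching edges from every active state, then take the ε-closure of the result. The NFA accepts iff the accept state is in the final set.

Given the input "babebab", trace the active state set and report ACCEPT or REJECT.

Answer: ACCEPT

Derivation:
S₀ = ε-closure({0}) = {0}
'b' @ 1: {1,2,3,4}  [accepting]
'a' @ 2: {5,6}
'b' @ 3: {3,4,7}  [accepting]
'e' @ 4: {5,6}
'b' @ 5: {3,4,7}  [accepting]
'a' @ 6: {5,6}
'b' @ 7: {3,4,7}  [accepting]
final: {3,4,7}; accept 3 in set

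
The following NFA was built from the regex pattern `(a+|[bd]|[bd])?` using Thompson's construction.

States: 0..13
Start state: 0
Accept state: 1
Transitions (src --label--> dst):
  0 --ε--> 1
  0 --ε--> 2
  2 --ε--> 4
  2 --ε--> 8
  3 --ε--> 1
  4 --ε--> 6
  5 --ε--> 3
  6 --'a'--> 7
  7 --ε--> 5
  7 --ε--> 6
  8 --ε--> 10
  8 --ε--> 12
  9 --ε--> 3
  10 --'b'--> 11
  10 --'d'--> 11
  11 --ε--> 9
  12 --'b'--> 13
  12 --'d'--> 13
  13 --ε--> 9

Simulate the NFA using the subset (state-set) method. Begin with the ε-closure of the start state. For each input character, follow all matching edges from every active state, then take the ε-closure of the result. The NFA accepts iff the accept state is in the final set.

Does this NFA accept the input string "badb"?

Answer: REJECT

Trace:
S₀ = ε-closure({0}) = {0,1,2,4,6,8,10,12}
'b' @ 1: {1,3,9,11,13}  [accepting]
'a' @ 2: {}  — no active states
rest 'db' ignored (set empty)
after full input: {}  (accept=1 not in)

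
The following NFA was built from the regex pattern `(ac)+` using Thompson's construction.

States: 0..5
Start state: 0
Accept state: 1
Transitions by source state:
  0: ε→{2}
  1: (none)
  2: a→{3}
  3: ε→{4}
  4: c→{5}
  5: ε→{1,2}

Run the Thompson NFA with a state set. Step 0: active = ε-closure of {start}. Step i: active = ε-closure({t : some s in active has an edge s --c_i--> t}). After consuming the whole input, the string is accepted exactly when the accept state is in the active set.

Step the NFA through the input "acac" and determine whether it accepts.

Answer: ACCEPT

Derivation:
S₀ = ε-closure({0}) = {0,2}
'a' @ 1: {3,4}
'c' @ 2: {1,2,5}  [accepting]
'a' @ 3: {3,4}
'c' @ 4: {1,2,5}  [accepting]
after full input: {1,2,5}  (accept=1 in)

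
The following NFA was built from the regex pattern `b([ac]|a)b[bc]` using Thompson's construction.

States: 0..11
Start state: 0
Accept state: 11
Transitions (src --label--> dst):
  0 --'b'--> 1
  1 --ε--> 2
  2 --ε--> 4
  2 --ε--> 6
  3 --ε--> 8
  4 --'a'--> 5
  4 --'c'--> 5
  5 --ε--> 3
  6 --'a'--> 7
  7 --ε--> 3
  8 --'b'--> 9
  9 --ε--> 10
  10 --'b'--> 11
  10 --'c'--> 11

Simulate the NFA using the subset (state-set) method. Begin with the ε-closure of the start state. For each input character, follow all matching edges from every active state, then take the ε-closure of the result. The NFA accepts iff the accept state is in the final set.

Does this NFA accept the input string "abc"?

S₀ = ε-closure({0}) = {0}
'a' @ 1: {}  — state set empty
rest 'bc' ignored (set empty)
final: {}; accept 11 not in set

Answer: REJECT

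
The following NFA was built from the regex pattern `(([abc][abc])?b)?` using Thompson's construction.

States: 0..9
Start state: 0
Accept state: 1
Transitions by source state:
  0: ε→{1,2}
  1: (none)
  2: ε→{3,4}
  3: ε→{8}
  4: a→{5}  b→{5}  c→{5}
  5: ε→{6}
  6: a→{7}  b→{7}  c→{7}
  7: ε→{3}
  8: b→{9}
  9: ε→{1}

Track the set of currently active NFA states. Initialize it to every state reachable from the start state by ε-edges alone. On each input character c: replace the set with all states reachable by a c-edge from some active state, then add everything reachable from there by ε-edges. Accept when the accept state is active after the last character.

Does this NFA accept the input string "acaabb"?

initial (ε-close {0}): {0,1,2,3,4,8}
'a' @ 1: {5,6}
'c' @ 2: {3,7,8}
'a' @ 3: {}  — no active states
rest 'abb' ignored (set empty)
after full input: {}  (accept=1 not in)

Answer: REJECT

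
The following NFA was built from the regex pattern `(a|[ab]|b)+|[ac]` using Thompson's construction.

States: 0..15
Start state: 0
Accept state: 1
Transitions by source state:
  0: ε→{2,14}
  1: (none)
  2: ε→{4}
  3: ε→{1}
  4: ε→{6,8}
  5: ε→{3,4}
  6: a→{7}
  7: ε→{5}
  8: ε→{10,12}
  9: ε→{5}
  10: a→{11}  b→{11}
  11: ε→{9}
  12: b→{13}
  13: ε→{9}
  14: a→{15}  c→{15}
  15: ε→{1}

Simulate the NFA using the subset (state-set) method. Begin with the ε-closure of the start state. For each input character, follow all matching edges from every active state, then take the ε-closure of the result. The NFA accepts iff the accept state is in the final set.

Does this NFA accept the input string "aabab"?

initial (ε-close {0}): {0,2,4,6,8,10,12,14}
'a' @ 1: {1,3,4,5,6,7,8,9,10,11,12,15}  (accept∈set)
'a' @ 2: {1,3,4,5,6,7,8,9,10,11,12}  (accept∈set)
'b' @ 3: {1,3,4,5,6,8,9,10,11,12,13}  (accept∈set)
'a' @ 4: {1,3,4,5,6,7,8,9,10,11,12}  (accept∈set)
'b' @ 5: {1,3,4,5,6,8,9,10,11,12,13}  (accept∈set)
final: {1,3,4,5,6,8,9,10,11,12,13}; accept 1 in set

Answer: ACCEPT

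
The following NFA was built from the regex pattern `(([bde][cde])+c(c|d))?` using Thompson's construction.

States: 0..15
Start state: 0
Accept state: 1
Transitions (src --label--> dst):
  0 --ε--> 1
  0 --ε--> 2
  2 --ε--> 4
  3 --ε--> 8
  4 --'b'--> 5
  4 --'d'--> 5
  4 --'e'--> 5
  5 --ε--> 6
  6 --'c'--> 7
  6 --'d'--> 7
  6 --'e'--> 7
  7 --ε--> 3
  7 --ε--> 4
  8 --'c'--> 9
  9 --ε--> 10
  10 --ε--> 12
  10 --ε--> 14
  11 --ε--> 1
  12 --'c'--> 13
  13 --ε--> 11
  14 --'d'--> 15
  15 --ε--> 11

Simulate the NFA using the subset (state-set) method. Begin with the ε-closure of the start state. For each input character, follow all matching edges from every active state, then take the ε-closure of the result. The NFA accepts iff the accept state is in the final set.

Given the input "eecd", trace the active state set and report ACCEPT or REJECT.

Answer: ACCEPT

Trace:
S₀ = ε-closure({0}) = {0,1,2,4}
'e' @ 1: {5,6}
'e' @ 2: {3,4,7,8}
'c' @ 3: {9,10,12,14}
'd' @ 4: {1,11,15}  [accepting]
after full input: {1,11,15}  (accept=1 in)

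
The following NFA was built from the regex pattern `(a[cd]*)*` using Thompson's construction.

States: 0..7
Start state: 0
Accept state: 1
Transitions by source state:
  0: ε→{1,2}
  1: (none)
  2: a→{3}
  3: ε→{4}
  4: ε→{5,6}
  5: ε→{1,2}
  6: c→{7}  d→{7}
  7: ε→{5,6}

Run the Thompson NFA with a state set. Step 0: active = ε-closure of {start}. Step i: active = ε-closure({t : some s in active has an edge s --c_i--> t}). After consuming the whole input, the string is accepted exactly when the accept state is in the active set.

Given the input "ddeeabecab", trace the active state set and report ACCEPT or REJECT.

initial (ε-close {0}): {0,1,2}
'd' @ 1: {}  — no active states
rest 'deeabecab' ignored (set empty)
end set {} — state 1 not in

Answer: REJECT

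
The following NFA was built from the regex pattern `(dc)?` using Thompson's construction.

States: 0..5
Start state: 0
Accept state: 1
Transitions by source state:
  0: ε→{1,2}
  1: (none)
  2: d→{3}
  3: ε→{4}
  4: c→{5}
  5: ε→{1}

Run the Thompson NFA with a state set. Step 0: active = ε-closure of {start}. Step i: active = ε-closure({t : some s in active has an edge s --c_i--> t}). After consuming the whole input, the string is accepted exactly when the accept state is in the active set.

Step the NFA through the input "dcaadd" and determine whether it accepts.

start: ε-closure({0}) = {0,1,2}
'd' @ 1: {3,4}
'c' @ 2: {1,5}  (accept∈set)
'a' @ 3: {}  — state set empty
rest 'add' ignored (set empty)
final: {}; accept 1 not in set

Answer: REJECT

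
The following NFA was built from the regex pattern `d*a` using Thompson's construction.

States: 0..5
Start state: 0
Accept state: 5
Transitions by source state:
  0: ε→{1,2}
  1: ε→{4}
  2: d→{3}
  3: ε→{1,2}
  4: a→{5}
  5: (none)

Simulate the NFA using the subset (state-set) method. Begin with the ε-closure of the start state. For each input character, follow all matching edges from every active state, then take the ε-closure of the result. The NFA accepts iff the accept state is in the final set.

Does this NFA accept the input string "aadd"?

Answer: REJECT

Steps:
S₀ = ε-closure({0}) = {0,1,2,4}
'a' @ 1: {5}  ✓accept
'a' @ 2: {}  — dead — no transitions
rest 'dd' ignored (set empty)
end set {} — state 5 not in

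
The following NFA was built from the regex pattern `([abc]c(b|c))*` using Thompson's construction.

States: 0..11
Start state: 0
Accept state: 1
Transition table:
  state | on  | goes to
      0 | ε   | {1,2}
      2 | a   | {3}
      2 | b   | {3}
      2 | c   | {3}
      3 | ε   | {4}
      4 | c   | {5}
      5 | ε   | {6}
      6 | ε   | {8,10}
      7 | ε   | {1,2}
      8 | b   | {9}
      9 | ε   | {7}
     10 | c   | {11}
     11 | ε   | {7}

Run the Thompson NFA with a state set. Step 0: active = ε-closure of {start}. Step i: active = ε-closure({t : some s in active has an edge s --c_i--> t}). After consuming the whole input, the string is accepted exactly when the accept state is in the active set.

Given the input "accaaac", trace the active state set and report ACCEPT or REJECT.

initial (ε-close {0}): {0,1,2}
'a' @ 1: {3,4}
'c' @ 2: {5,6,8,10}
'c' @ 3: {1,2,7,11}  [accepting]
'a' @ 4: {3,4}
'a' @ 5: {}  — no active states
rest 'ac' ignored (set empty)
after full input: {}  (accept=1 not in)

Answer: REJECT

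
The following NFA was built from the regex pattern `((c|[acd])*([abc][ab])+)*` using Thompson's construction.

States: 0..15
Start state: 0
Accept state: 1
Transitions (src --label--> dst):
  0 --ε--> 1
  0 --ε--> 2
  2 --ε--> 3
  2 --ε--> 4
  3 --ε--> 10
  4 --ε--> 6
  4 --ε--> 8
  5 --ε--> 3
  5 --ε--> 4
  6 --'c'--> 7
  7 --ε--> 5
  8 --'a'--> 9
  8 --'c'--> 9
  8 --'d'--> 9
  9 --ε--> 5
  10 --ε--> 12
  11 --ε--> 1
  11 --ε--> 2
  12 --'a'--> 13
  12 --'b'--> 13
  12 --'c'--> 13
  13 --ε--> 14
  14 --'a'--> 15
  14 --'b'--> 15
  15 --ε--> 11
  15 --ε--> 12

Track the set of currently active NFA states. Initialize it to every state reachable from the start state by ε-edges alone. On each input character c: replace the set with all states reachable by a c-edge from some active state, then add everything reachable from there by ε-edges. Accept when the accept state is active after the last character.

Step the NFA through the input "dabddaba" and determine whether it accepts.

S₀ = ε-closure({0}) = {0,1,2,3,4,6,8,10,12}
'd' @ 1: {3,4,5,6,8,9,10,12}
'a' @ 2: {3,4,5,6,8,9,10,12,13,14}
'b' @ 3: {1,2,3,4,6,8,10,11,12,13,14,15}  ✓accept
'd' @ 4: {3,4,5,6,8,9,10,12}
'd' @ 5: {3,4,5,6,8,9,10,12}
'a' @ 6: {3,4,5,6,8,9,10,12,13,14}
'b' @ 7: {1,2,3,4,6,8,10,11,12,13,14,15}  ✓accept
'a' @ 8: {1,2,3,4,5,6,8,9,10,11,12,13,14,15}  ✓accept
after full input: {1,2,3,4,5,6,8,9,10,11,12,13,14,15}  (accept=1 in)

Answer: ACCEPT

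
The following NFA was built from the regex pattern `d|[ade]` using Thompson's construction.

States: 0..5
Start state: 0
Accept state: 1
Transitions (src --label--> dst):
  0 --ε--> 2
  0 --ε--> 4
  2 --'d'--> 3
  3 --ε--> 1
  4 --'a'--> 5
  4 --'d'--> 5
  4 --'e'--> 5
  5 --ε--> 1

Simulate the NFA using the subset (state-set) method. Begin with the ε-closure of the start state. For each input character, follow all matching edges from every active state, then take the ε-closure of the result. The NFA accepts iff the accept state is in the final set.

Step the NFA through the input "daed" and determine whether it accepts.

start: ε-closure({0}) = {0,2,4}
'd' @ 1: {1,3,5}  [accepting]
'a' @ 2: {}  — no active states
rest 'ed' ignored (set empty)
after full input: {}  (accept=1 not in)

Answer: REJECT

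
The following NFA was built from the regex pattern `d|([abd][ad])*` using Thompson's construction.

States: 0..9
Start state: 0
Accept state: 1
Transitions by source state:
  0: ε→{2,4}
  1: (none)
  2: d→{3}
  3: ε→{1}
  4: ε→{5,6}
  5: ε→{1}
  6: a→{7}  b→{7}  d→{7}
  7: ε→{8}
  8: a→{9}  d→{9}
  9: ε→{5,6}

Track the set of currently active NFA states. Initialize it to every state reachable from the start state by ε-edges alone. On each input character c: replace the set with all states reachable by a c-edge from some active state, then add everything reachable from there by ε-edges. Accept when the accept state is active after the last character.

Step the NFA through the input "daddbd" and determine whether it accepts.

Answer: ACCEPT

Derivation:
S₀ = ε-closure({0}) = {0,1,2,4,5,6}
'd' @ 1: {1,3,7,8}  [accepting]
'a' @ 2: {1,5,6,9}  [accepting]
'd' @ 3: {7,8}
'd' @ 4: {1,5,6,9}  [accepting]
'b' @ 5: {7,8}
'd' @ 6: {1,5,6,9}  [accepting]
after full input: {1,5,6,9}  (accept=1 in)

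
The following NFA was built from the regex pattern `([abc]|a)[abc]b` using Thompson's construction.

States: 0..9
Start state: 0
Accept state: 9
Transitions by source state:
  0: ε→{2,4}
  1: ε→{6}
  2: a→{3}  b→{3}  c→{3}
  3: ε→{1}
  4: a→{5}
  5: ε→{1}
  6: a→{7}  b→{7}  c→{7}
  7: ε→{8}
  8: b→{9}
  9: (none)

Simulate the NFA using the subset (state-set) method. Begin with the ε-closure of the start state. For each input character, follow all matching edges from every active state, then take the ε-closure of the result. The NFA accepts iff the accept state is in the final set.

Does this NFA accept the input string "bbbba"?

Answer: REJECT

Trace:
start: ε-closure({0}) = {0,2,4}
'b' @ 1: {1,3,6}
'b' @ 2: {7,8}
'b' @ 3: {9}  (accept∈set)
'b' @ 4: {}  — no active states
rest 'a' ignored (set empty)
final: {}; accept 9 not in set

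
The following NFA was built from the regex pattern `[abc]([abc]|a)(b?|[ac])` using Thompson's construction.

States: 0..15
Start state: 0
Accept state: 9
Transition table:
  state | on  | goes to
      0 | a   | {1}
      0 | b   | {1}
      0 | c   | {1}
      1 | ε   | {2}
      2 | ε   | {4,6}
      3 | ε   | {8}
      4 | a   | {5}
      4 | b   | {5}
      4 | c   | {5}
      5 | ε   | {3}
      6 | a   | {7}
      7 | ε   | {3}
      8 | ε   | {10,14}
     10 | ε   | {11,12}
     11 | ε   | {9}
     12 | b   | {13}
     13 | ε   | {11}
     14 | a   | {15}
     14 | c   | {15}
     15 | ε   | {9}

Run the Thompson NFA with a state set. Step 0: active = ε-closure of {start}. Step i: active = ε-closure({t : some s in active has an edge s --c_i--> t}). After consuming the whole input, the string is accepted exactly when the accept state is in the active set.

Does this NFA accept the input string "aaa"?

initial (ε-close {0}): {0}
'a' @ 1: {1,2,4,6}
'a' @ 2: {3,5,7,8,9,10,11,12,14}  ✓accept
'a' @ 3: {9,15}  ✓accept
final: {9,15}; accept 9 in set

Answer: ACCEPT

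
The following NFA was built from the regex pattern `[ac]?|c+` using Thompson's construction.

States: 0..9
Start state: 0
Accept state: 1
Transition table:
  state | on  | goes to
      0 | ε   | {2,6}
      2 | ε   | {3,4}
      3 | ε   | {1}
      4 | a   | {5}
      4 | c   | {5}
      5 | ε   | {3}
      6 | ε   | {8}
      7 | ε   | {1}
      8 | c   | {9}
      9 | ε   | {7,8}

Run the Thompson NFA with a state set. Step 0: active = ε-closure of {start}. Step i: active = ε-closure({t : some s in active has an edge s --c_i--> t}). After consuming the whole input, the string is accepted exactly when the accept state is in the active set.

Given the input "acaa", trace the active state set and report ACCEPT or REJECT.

Answer: REJECT

Steps:
initial (ε-close {0}): {0,1,2,3,4,6,8}
'a' @ 1: {1,3,5}  (accept∈set)
'c' @ 2: {}  — no active states
rest 'aa' ignored (set empty)
end set {} — state 1 not in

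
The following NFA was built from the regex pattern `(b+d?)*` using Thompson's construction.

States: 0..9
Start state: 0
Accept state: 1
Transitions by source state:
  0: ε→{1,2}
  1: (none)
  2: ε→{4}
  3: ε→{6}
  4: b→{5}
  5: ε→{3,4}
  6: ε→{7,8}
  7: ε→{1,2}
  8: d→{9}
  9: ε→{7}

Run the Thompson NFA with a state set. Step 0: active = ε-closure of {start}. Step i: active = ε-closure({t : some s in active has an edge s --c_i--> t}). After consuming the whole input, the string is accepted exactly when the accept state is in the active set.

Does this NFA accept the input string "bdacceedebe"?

start: ε-closure({0}) = {0,1,2,4}
'b' @ 1: {1,2,3,4,5,6,7,8}  ✓accept
'd' @ 2: {1,2,4,7,9}  ✓accept
'a' @ 3: {}  — dead — no transitions
rest 'cceedebe' ignored (set empty)
after full input: {}  (accept=1 not in)

Answer: REJECT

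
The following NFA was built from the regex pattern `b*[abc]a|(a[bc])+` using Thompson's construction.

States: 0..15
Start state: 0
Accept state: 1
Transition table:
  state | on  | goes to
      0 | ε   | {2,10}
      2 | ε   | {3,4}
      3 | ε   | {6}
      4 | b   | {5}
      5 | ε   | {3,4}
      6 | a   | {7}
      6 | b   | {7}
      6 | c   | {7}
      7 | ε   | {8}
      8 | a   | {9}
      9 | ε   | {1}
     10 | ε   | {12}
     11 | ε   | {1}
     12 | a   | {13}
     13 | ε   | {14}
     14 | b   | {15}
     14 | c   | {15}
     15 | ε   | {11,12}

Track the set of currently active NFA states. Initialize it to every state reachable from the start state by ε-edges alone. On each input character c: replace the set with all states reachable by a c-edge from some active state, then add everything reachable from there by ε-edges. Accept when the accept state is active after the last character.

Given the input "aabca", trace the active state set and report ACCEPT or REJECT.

Answer: REJECT

Derivation:
initial (ε-close {0}): {0,2,3,4,6,10,12}
'a' @ 1: {7,8,13,14}
'a' @ 2: {1,9}  ✓accept
'b' @ 3: {}  — dead — no transitions
rest 'ca' ignored (set empty)
final: {}; accept 1 not in set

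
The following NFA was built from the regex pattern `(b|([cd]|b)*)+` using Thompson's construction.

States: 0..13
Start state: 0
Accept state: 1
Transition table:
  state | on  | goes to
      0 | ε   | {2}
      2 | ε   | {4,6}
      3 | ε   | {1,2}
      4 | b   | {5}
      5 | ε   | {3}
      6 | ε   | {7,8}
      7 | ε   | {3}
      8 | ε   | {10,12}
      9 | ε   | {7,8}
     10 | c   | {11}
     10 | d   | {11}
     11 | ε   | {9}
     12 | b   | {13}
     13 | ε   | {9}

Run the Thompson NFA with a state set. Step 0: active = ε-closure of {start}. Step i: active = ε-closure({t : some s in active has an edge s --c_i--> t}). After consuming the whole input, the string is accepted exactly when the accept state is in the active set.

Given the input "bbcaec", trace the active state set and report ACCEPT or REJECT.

Answer: REJECT

Steps:
initial (ε-close {0}): {0,1,2,3,4,6,7,8,10,12}
'b' @ 1: {1,2,3,4,5,6,7,8,9,10,12,13}  [accepting]
'b' @ 2: {1,2,3,4,5,6,7,8,9,10,12,13}  [accepting]
'c' @ 3: {1,2,3,4,6,7,8,9,10,11,12}  [accepting]
'a' @ 4: {}  — dead — no transitions
rest 'ec' ignored (set empty)
end set {} — state 1 not in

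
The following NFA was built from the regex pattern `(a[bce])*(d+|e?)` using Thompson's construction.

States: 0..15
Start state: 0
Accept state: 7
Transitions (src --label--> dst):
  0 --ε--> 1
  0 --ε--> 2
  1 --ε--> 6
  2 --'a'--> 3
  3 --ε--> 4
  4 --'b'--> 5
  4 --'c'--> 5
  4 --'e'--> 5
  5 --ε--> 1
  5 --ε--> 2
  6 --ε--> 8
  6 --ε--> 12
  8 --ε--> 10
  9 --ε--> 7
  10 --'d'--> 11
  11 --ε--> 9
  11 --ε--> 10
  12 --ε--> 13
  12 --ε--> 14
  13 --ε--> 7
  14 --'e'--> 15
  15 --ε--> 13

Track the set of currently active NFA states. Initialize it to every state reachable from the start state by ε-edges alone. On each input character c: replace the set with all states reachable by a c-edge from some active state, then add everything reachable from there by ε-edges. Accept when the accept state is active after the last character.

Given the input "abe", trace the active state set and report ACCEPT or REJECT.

Answer: ACCEPT

Derivation:
initial (ε-close {0}): {0,1,2,6,7,8,10,12,13,14}
'a' @ 1: {3,4}
'b' @ 2: {1,2,5,6,7,8,10,12,13,14}  [accepting]
'e' @ 3: {7,13,15}  [accepting]
final: {7,13,15}; accept 7 in set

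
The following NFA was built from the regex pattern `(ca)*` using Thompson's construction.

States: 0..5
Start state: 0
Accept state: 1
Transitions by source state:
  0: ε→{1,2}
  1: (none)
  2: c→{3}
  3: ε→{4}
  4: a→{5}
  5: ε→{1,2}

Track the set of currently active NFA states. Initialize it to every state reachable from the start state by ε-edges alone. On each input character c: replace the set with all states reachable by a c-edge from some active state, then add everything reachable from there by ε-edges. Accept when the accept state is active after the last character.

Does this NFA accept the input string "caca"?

initial (ε-close {0}): {0,1,2}
'c' @ 1: {3,4}
'a' @ 2: {1,2,5}  (accept∈set)
'c' @ 3: {3,4}
'a' @ 4: {1,2,5}  (accept∈set)
final: {1,2,5}; accept 1 in set

Answer: ACCEPT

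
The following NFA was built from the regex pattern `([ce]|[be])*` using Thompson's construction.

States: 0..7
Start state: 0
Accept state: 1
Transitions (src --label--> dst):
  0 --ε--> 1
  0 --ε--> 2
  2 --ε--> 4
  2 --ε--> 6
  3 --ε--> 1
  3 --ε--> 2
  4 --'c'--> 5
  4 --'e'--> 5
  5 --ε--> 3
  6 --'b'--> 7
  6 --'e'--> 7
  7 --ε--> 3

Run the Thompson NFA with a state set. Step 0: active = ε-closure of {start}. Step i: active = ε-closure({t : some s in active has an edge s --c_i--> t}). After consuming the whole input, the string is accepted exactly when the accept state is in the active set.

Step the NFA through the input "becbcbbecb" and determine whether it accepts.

S₀ = ε-closure({0}) = {0,1,2,4,6}
'b' @ 1: {1,2,3,4,6,7}  [accepting]
'e' @ 2: {1,2,3,4,5,6,7}  [accepting]
'c' @ 3: {1,2,3,4,5,6}  [accepting]
'b' @ 4: {1,2,3,4,6,7}  [accepting]
'c' @ 5: {1,2,3,4,5,6}  [accepting]
'b' @ 6: {1,2,3,4,6,7}  [accepting]
'b' @ 7: {1,2,3,4,6,7}  [accepting]
'e' @ 8: {1,2,3,4,5,6,7}  [accepting]
'c' @ 9: {1,2,3,4,5,6}  [accepting]
'b' @ 10: {1,2,3,4,6,7}  [accepting]
after full input: {1,2,3,4,6,7}  (accept=1 in)

Answer: ACCEPT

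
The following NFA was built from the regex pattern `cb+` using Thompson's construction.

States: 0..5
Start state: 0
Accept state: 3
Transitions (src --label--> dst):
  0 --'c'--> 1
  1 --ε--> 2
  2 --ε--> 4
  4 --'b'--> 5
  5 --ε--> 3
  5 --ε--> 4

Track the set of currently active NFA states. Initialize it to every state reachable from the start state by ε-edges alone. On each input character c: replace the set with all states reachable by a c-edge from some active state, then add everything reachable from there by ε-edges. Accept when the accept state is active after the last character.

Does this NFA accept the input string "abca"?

Answer: REJECT

Steps:
start: ε-closure({0}) = {0}
'a' @ 1: {}  — state set empty
rest 'bca' ignored (set empty)
end set {} — state 3 not in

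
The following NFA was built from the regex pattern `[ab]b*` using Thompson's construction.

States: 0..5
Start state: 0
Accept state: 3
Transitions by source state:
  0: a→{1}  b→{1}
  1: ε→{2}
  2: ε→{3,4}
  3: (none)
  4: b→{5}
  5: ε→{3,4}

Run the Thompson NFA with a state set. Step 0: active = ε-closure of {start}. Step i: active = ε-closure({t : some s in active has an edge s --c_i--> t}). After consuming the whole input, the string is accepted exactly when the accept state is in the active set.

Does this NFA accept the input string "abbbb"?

S₀ = ε-closure({0}) = {0}
'a' @ 1: {1,2,3,4}  ✓accept
'b' @ 2: {3,4,5}  ✓accept
'b' @ 3: {3,4,5}  ✓accept
'b' @ 4: {3,4,5}  ✓accept
'b' @ 5: {3,4,5}  ✓accept
final: {3,4,5}; accept 3 in set

Answer: ACCEPT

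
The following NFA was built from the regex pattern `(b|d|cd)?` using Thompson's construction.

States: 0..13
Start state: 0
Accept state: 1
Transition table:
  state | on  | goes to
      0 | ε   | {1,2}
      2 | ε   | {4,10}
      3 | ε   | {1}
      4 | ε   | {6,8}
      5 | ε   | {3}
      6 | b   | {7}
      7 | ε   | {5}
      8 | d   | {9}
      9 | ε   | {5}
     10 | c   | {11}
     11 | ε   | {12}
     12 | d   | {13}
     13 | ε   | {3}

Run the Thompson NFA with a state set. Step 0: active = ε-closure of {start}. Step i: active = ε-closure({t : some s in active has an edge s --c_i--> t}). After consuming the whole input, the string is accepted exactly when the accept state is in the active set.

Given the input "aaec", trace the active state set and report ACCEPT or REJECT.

Answer: REJECT

Trace:
S₀ = ε-closure({0}) = {0,1,2,4,6,8,10}
'a' @ 1: {}  — dead — no transitions
rest 'aec' ignored (set empty)
final: {}; accept 1 not in set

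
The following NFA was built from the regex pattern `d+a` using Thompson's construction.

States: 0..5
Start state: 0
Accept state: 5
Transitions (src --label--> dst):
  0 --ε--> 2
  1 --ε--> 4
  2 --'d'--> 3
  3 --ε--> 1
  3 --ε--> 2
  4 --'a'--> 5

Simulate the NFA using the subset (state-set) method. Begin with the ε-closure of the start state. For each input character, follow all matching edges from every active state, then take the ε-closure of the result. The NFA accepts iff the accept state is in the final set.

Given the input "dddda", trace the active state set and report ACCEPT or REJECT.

start: ε-closure({0}) = {0,2}
'd' @ 1: {1,2,3,4}
'd' @ 2: {1,2,3,4}
'd' @ 3: {1,2,3,4}
'd' @ 4: {1,2,3,4}
'a' @ 5: {5}  ✓accept
end set {5} — state 5 in

Answer: ACCEPT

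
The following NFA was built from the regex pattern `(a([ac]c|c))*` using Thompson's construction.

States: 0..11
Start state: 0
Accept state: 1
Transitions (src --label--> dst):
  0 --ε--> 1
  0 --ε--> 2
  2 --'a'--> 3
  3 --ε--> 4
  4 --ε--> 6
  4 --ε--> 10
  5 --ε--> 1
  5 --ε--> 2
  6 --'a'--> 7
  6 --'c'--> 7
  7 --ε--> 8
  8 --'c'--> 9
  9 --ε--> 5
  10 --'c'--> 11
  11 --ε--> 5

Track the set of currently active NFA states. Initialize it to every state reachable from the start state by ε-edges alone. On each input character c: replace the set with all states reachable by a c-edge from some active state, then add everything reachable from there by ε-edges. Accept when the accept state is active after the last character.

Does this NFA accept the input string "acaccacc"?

Answer: ACCEPT

Steps:
initial (ε-close {0}): {0,1,2}
'a' @ 1: {3,4,6,10}
'c' @ 2: {1,2,5,7,8,11}  (accept∈set)
'a' @ 3: {3,4,6,10}
'c' @ 4: {1,2,5,7,8,11}  (accept∈set)
'c' @ 5: {1,2,5,9}  (accept∈set)
'a' @ 6: {3,4,6,10}
'c' @ 7: {1,2,5,7,8,11}  (accept∈set)
'c' @ 8: {1,2,5,9}  (accept∈set)
after full input: {1,2,5,9}  (accept=1 in)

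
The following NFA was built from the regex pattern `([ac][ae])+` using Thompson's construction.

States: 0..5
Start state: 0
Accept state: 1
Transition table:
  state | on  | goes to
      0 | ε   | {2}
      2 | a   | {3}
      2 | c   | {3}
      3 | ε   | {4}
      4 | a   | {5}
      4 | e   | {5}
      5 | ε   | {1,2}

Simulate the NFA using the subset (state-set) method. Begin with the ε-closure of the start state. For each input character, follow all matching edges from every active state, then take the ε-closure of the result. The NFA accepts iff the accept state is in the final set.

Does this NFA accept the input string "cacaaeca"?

S₀ = ε-closure({0}) = {0,2}
'c' @ 1: {3,4}
'a' @ 2: {1,2,5}  (accept∈set)
'c' @ 3: {3,4}
'a' @ 4: {1,2,5}  (accept∈set)
'a' @ 5: {3,4}
'e' @ 6: {1,2,5}  (accept∈set)
'c' @ 7: {3,4}
'a' @ 8: {1,2,5}  (accept∈set)
final: {1,2,5}; accept 1 in set

Answer: ACCEPT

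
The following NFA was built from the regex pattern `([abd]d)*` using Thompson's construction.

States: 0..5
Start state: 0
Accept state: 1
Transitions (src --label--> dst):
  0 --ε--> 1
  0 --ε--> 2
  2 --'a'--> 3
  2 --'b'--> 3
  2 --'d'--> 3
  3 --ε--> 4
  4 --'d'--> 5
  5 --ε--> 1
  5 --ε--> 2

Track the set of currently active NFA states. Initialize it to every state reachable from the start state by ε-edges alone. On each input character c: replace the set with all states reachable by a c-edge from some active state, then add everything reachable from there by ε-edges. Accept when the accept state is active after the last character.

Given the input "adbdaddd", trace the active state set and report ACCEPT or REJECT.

Answer: ACCEPT

Trace:
initial (ε-close {0}): {0,1,2}
'a' @ 1: {3,4}
'd' @ 2: {1,2,5}  (accept∈set)
'b' @ 3: {3,4}
'd' @ 4: {1,2,5}  (accept∈set)
'a' @ 5: {3,4}
'd' @ 6: {1,2,5}  (accept∈set)
'd' @ 7: {3,4}
'd' @ 8: {1,2,5}  (accept∈set)
after full input: {1,2,5}  (accept=1 in)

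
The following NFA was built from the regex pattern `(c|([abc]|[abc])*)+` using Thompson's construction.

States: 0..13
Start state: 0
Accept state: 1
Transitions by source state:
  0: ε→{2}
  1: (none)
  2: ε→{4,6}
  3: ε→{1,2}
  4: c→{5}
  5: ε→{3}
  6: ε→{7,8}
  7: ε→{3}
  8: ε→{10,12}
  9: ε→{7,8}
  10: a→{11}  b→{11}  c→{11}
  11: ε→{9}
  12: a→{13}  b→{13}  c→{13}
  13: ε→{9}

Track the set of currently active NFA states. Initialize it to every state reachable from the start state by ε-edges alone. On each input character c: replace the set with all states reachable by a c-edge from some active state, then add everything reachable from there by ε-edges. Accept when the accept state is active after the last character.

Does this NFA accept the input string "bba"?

initial (ε-close {0}): {0,1,2,3,4,6,7,8,10,12}
'b' @ 1: {1,2,3,4,6,7,8,9,10,11,12,13}  ✓accept
'b' @ 2: {1,2,3,4,6,7,8,9,10,11,12,13}  ✓accept
'a' @ 3: {1,2,3,4,6,7,8,9,10,11,12,13}  ✓accept
final: {1,2,3,4,6,7,8,9,10,11,12,13}; accept 1 in set

Answer: ACCEPT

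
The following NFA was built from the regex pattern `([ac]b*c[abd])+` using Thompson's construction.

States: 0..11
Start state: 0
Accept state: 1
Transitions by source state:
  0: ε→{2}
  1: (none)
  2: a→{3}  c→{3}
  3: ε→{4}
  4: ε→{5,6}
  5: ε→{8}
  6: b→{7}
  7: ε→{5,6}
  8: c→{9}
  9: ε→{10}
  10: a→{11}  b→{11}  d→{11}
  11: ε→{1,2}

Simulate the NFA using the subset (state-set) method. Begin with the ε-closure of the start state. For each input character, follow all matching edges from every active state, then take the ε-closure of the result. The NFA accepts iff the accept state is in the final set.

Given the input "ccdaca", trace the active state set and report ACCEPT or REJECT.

initial (ε-close {0}): {0,2}
'c' @ 1: {3,4,5,6,8}
'c' @ 2: {9,10}
'd' @ 3: {1,2,11}  (accept∈set)
'a' @ 4: {3,4,5,6,8}
'c' @ 5: {9,10}
'a' @ 6: {1,2,11}  (accept∈set)
after full input: {1,2,11}  (accept=1 in)

Answer: ACCEPT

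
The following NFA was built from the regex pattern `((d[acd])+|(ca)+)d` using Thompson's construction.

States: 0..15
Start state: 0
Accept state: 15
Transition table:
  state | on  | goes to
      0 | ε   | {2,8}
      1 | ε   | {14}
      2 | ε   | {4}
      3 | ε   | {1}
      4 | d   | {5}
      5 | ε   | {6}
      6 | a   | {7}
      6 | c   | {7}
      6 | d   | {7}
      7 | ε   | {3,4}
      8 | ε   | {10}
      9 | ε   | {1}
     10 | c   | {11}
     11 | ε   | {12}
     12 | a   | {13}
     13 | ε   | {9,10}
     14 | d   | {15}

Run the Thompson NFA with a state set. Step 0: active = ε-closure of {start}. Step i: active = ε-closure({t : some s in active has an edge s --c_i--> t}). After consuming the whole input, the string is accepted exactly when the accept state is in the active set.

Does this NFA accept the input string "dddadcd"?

S₀ = ε-closure({0}) = {0,2,4,8,10}
'd' @ 1: {5,6}
'd' @ 2: {1,3,4,7,14}
'd' @ 3: {5,6,15}  ✓accept
'a' @ 4: {1,3,4,7,14}
'd' @ 5: {5,6,15}  ✓accept
'c' @ 6: {1,3,4,7,14}
'd' @ 7: {5,6,15}  ✓accept
end set {5,6,15} — state 15 in

Answer: ACCEPT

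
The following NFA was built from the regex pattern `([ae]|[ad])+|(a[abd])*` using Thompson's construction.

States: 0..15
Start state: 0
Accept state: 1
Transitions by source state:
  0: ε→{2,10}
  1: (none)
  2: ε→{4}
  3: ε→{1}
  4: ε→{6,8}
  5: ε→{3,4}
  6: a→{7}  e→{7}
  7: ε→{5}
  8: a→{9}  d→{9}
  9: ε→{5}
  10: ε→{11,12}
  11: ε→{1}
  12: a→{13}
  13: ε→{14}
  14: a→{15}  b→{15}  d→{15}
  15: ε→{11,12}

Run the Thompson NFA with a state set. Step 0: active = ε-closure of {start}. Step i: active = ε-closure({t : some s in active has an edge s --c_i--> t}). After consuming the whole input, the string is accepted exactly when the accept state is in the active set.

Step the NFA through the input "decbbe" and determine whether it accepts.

start: ε-closure({0}) = {0,1,2,4,6,8,10,11,12}
'd' @ 1: {1,3,4,5,6,8,9}  ✓accept
'e' @ 2: {1,3,4,5,6,7,8}  ✓accept
'c' @ 3: {}  — dead — no transitions
rest 'bbe' ignored (set empty)
after full input: {}  (accept=1 not in)

Answer: REJECT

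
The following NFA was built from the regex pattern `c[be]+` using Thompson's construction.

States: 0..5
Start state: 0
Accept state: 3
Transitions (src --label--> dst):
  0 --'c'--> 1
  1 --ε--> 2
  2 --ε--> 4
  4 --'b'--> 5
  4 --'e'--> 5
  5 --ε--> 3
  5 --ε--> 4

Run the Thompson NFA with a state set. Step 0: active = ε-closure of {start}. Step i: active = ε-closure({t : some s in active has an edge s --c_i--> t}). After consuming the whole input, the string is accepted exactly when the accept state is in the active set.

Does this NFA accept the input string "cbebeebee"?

Answer: ACCEPT

Trace:
start: ε-closure({0}) = {0}
'c' @ 1: {1,2,4}
'b' @ 2: {3,4,5}  ✓accept
'e' @ 3: {3,4,5}  ✓accept
'b' @ 4: {3,4,5}  ✓accept
'e' @ 5: {3,4,5}  ✓accept
'e' @ 6: {3,4,5}  ✓accept
'b' @ 7: {3,4,5}  ✓accept
'e' @ 8: {3,4,5}  ✓accept
'e' @ 9: {3,4,5}  ✓accept
after full input: {3,4,5}  (accept=3 in)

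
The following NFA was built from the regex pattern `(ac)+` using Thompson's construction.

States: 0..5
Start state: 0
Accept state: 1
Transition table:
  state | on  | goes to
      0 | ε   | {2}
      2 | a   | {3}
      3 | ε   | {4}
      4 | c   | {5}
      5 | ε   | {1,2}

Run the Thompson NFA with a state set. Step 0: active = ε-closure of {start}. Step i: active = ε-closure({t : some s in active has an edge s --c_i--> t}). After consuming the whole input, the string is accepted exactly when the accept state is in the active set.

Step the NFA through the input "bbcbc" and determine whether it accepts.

initial (ε-close {0}): {0,2}
'b' @ 1: {}  — dead — no transitions
rest 'bcbc' ignored (set empty)
final: {}; accept 1 not in set

Answer: REJECT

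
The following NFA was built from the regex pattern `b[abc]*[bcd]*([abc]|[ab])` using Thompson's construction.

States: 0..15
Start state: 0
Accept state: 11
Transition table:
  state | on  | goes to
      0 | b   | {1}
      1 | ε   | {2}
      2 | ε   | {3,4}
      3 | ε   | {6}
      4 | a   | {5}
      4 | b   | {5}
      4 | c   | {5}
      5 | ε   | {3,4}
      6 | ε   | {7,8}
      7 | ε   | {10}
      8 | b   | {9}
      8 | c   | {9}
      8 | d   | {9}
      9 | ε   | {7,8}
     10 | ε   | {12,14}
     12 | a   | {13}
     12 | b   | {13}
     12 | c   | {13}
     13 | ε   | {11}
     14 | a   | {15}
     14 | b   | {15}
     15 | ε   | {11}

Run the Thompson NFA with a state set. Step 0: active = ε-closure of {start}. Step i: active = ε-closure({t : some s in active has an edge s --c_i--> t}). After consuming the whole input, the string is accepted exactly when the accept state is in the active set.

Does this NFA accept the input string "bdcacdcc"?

S₀ = ε-closure({0}) = {0}
'b' @ 1: {1,2,3,4,6,7,8,10,12,14}
'd' @ 2: {7,8,9,10,12,14}
'c' @ 3: {7,8,9,10,11,12,13,14}  (accept∈set)
'a' @ 4: {11,13,15}  (accept∈set)
'c' @ 5: {}  — dead — no transitions
rest 'dcc' ignored (set empty)
after full input: {}  (accept=11 not in)

Answer: REJECT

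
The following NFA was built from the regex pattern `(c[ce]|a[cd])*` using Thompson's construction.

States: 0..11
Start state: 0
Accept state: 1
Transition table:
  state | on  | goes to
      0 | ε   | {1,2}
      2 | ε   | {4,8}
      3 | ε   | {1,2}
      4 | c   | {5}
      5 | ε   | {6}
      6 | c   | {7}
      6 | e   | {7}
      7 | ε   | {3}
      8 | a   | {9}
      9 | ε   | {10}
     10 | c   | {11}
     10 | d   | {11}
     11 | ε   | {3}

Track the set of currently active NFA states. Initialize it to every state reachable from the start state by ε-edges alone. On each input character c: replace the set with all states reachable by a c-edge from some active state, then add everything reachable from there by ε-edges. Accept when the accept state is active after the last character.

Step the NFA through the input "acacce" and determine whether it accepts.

Answer: ACCEPT

Trace:
start: ε-closure({0}) = {0,1,2,4,8}
'a' @ 1: {9,10}
'c' @ 2: {1,2,3,4,8,11}  (accept∈set)
'a' @ 3: {9,10}
'c' @ 4: {1,2,3,4,8,11}  (accept∈set)
'c' @ 5: {5,6}
'e' @ 6: {1,2,3,4,7,8}  (accept∈set)
final: {1,2,3,4,7,8}; accept 1 in set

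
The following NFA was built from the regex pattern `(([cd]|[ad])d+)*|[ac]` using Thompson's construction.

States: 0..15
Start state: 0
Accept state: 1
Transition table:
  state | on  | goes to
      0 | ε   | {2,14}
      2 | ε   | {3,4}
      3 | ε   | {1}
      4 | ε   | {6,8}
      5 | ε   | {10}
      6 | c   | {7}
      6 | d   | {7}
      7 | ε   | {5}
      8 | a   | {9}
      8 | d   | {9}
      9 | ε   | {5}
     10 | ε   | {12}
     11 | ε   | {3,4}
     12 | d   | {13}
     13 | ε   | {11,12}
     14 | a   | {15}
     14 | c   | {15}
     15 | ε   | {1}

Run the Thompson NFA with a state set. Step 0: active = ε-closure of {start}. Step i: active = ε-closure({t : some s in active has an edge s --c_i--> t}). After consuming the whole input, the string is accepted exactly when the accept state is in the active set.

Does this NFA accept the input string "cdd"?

Answer: ACCEPT

Trace:
start: ε-closure({0}) = {0,1,2,3,4,6,8,14}
'c' @ 1: {1,5,7,10,12,15}  [accepting]
'd' @ 2: {1,3,4,6,8,11,12,13}  [accepting]
'd' @ 3: {1,3,4,5,6,7,8,9,10,11,12,13}  [accepting]
after full input: {1,3,4,5,6,7,8,9,10,11,12,13}  (accept=1 in)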